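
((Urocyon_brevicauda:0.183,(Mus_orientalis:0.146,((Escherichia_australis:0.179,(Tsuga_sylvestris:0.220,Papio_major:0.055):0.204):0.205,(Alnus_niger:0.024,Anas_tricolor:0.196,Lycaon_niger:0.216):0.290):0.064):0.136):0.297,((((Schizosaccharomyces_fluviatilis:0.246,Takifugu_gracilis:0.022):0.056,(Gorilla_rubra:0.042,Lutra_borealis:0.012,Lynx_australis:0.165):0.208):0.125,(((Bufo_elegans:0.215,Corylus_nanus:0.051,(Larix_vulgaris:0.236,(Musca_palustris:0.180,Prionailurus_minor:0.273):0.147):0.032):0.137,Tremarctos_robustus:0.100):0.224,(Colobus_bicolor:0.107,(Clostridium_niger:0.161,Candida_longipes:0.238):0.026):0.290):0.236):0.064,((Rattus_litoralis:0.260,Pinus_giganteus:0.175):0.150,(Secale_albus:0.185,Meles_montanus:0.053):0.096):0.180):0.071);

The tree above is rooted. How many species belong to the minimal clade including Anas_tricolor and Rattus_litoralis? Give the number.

The MRCA of Anas_tricolor and Rattus_litoralis is the root, so the clade is the entire tree.
That clade contains 26 terminal taxa: Alnus_niger, Anas_tricolor, Bufo_elegans, Candida_longipes, Clostridium_niger, Colobus_bicolor, Corylus_nanus, Escherichia_australis, Gorilla_rubra, Larix_vulgaris, Lutra_borealis, Lycaon_niger, Lynx_australis, Meles_montanus, Mus_orientalis, Musca_palustris, Papio_major, Pinus_giganteus, Prionailurus_minor, Rattus_litoralis, Schizosaccharomyces_fluviatilis, Secale_albus, Takifugu_gracilis, Tremarctos_robustus, Tsuga_sylvestris, Urocyon_brevicauda.

26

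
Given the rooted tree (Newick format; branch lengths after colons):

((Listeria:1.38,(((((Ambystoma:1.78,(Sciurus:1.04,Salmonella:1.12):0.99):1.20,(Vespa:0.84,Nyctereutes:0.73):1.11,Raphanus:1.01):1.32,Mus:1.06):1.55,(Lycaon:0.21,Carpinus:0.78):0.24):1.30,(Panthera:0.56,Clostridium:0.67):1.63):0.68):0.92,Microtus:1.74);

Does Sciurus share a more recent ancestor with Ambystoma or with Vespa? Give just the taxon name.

Ambystoma

The MRCA of Sciurus and Ambystoma subtends (Ambystoma,(Sciurus,Salmonella)) (3 taxa).
The MRCA of Sciurus and Vespa subtends ((Ambystoma,(Sciurus,Salmonella)),(Vespa,Nyctereutes),Raphanus) (6 taxa).
The first is nested inside the second, so Sciurus shares a more recent common ancestor with Ambystoma.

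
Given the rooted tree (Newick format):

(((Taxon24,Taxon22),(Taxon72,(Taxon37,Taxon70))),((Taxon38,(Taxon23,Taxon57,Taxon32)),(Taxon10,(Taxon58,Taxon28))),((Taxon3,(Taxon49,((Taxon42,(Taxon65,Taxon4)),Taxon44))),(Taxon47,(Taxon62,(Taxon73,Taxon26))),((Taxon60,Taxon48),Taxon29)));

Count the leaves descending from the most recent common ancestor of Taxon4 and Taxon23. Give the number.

25

The MRCA of Taxon4 and Taxon23 is the root, so the clade is the entire tree.
That clade contains 25 terminal taxa: Taxon10, Taxon22, Taxon23, Taxon24, Taxon26, Taxon28, Taxon29, Taxon3, Taxon32, Taxon37, Taxon38, Taxon4, Taxon42, Taxon44, Taxon47, Taxon48, Taxon49, Taxon57, Taxon58, Taxon60, Taxon62, Taxon65, Taxon70, Taxon72, Taxon73.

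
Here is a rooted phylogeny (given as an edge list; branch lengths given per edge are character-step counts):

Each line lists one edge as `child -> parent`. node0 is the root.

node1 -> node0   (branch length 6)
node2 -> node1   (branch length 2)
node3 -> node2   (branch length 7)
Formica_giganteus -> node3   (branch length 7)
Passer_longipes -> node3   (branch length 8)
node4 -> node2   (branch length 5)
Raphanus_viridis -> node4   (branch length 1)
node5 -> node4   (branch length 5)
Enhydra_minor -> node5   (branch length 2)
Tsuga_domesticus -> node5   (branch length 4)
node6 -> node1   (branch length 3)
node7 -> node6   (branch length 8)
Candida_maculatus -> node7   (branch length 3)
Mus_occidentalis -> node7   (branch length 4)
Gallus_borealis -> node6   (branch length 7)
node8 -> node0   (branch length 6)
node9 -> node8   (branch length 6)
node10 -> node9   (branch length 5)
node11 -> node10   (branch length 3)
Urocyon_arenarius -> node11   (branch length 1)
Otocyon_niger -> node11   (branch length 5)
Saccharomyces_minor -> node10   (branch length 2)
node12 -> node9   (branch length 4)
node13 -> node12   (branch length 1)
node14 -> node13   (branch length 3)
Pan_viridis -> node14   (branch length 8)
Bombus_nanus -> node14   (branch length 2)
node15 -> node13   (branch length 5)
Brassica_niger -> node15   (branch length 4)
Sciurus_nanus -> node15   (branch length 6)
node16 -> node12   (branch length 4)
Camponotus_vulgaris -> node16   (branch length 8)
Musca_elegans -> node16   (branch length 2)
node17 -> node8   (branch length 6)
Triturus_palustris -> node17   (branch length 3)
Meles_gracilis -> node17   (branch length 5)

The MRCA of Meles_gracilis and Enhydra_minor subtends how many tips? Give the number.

19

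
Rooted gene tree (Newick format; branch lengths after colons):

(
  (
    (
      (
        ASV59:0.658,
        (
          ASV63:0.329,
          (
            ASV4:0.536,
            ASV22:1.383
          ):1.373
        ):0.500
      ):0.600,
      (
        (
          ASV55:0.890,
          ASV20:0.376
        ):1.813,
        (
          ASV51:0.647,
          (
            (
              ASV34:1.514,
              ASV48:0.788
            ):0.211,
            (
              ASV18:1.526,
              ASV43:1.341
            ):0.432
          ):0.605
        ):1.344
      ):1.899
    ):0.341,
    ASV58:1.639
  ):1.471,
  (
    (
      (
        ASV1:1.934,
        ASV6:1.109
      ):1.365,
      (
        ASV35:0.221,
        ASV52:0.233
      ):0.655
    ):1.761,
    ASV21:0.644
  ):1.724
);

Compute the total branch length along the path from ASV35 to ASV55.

The path runs ASV35 → … → MRCA → … → ASV55; the MRCA is the root of the tree.
Branch lengths along that path: 0.221 + 0.655 + 1.761 + 1.724 + 1.471 + 0.341 + 1.899 + 1.813 + 0.890 = 10.775.

10.775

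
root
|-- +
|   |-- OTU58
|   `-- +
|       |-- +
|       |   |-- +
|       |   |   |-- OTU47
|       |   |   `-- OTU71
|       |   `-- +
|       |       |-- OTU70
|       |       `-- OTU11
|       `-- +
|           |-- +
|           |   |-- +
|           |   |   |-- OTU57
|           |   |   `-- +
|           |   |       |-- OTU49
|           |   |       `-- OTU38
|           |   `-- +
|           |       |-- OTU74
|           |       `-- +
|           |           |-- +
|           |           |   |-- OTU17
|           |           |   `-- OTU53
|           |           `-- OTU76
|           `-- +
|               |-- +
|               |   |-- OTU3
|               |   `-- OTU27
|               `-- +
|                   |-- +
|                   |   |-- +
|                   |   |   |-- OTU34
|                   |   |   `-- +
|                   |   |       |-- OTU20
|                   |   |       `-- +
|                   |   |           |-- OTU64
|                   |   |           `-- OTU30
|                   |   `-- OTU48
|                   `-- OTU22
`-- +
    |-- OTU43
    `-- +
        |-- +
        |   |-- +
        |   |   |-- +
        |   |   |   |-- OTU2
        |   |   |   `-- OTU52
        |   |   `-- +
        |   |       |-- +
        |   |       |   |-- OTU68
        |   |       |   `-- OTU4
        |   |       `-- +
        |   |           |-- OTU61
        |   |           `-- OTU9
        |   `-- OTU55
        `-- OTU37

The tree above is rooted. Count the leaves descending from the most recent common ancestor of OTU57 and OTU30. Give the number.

15

The MRCA of OTU57 and OTU30 is the node subtending (((OTU57,(OTU49,OTU38)),(OTU74,((OTU17,OTU53),OTU76))),((OTU3,OTU27),(((OTU34,(OTU20,(OTU64,OTU30))),OTU48),OTU22))).
That clade contains 15 terminal taxa: OTU17, OTU20, OTU22, OTU27, OTU3, OTU30, OTU34, OTU38, OTU48, OTU49, OTU53, OTU57, OTU64, OTU74, OTU76.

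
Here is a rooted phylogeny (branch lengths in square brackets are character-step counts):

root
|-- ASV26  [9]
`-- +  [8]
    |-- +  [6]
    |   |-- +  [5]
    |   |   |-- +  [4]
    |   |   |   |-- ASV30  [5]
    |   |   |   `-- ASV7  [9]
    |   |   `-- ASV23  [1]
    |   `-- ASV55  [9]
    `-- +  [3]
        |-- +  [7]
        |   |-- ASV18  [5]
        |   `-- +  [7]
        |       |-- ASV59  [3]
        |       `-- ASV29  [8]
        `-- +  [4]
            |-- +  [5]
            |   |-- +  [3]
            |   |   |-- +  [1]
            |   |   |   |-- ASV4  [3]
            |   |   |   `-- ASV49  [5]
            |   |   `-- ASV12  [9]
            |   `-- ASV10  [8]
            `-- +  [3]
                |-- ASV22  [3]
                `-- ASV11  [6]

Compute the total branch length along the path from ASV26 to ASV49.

The path runs ASV26 → … → MRCA → … → ASV49; the MRCA is the root of the tree.
Branch lengths along that path: 9 + 8 + 3 + 4 + 5 + 3 + 1 + 5 = 38.

38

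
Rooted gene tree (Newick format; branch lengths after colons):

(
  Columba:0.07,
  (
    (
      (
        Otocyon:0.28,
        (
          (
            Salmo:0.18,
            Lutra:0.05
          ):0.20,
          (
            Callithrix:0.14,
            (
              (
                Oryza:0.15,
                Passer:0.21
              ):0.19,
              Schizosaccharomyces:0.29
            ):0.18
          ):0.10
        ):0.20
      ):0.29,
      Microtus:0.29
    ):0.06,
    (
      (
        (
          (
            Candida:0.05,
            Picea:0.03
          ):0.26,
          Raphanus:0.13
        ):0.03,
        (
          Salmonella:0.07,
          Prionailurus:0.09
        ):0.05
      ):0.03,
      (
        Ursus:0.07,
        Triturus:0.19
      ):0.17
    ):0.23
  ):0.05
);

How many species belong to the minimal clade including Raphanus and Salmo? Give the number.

15

The MRCA of Raphanus and Salmo is the node subtending (((Otocyon,((Salmo,Lutra),(Callithrix,((Oryza,Passer),Schizosaccharomyces)))),Microtus),((((Candida,Picea),Raphanus),(Salmonella,Prionailurus)),(Ursus,Triturus))).
That clade contains 15 terminal taxa: Callithrix, Candida, Lutra, Microtus, Oryza, Otocyon, Passer, Picea, Prionailurus, Raphanus, Salmo, Salmonella, Schizosaccharomyces, Triturus, Ursus.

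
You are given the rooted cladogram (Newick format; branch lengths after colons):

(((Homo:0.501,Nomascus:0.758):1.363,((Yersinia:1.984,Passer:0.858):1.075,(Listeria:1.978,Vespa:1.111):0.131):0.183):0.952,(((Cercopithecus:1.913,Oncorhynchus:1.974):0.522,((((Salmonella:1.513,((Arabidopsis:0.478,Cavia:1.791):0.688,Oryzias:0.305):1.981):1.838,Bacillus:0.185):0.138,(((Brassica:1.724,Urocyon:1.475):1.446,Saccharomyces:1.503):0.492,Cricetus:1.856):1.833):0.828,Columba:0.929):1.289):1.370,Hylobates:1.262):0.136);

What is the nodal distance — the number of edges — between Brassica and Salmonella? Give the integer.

The MRCA of Brassica and Salmonella is the node subtending (((Salmonella,((Arabidopsis,Cavia),Oryzias)),Bacillus),(((Brassica,Urocyon),Saccharomyces),Cricetus)).
From Brassica up to that node: 4 branches. From Salmonella up to the same node: 3 branches. Total: 4 + 3 = 7.

7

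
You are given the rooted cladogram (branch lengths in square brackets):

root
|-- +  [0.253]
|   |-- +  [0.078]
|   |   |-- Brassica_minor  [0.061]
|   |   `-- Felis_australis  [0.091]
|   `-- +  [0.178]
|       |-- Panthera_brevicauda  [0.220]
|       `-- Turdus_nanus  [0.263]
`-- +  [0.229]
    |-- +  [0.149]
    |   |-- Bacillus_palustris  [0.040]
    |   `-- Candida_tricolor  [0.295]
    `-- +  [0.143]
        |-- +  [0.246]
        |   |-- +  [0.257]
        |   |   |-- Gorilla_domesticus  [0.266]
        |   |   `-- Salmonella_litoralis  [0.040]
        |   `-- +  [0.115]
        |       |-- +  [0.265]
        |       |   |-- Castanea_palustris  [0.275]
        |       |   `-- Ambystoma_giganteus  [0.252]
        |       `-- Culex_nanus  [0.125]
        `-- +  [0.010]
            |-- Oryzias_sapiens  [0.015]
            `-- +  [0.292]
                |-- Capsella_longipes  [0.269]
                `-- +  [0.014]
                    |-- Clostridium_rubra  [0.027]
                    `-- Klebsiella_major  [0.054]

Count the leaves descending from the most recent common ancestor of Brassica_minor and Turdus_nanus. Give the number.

4

The MRCA of Brassica_minor and Turdus_nanus is the node subtending ((Brassica_minor,Felis_australis),(Panthera_brevicauda,Turdus_nanus)).
That clade contains 4 terminal taxa: Brassica_minor, Felis_australis, Panthera_brevicauda, Turdus_nanus.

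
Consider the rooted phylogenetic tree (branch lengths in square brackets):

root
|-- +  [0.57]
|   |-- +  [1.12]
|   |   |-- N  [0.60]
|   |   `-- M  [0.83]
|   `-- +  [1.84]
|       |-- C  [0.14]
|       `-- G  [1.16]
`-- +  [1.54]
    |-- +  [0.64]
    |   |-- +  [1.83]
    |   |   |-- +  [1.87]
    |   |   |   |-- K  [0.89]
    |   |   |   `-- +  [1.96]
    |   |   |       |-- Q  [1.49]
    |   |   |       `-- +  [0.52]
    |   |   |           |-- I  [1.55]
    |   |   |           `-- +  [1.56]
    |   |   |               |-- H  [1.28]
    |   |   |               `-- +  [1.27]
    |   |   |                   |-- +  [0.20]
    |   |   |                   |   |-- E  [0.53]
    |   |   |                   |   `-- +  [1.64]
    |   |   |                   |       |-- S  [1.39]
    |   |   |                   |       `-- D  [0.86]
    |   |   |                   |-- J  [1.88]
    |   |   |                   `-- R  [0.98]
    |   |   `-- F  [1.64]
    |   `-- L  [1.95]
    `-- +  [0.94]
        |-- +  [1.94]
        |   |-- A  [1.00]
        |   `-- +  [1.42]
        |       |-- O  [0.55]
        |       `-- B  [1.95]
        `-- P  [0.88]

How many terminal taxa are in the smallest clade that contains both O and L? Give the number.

15

The MRCA of O and L is the node subtending ((((K,(Q,(I,(H,((E,(S,D)),J,R))))),F),L),((A,(O,B)),P)).
That clade contains 15 terminal taxa: A, B, D, E, F, H, I, J, K, L, O, P, Q, R, S.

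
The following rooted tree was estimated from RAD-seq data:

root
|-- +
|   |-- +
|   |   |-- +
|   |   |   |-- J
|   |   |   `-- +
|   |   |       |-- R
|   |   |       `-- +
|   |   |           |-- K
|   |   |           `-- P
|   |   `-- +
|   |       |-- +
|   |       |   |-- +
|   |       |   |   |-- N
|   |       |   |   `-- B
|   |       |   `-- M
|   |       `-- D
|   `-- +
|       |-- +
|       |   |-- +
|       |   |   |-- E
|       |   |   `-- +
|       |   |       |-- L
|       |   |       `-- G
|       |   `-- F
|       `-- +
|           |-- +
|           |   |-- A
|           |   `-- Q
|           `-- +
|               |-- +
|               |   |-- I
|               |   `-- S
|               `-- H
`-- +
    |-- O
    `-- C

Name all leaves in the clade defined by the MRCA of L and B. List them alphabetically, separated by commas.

A, B, D, E, F, G, H, I, J, K, L, M, N, P, Q, R, S

Tracing L: it sits inside (L,G).
Tracing B: it sits inside (N,B).
The smallest clade enclosing both is (((J,(R,(K,P))),(((N,B),M),D)),(((E,(L,G)),F),((A,Q),((I,S),H)))); the answer is its 17 terminal taxa in alphabetical order.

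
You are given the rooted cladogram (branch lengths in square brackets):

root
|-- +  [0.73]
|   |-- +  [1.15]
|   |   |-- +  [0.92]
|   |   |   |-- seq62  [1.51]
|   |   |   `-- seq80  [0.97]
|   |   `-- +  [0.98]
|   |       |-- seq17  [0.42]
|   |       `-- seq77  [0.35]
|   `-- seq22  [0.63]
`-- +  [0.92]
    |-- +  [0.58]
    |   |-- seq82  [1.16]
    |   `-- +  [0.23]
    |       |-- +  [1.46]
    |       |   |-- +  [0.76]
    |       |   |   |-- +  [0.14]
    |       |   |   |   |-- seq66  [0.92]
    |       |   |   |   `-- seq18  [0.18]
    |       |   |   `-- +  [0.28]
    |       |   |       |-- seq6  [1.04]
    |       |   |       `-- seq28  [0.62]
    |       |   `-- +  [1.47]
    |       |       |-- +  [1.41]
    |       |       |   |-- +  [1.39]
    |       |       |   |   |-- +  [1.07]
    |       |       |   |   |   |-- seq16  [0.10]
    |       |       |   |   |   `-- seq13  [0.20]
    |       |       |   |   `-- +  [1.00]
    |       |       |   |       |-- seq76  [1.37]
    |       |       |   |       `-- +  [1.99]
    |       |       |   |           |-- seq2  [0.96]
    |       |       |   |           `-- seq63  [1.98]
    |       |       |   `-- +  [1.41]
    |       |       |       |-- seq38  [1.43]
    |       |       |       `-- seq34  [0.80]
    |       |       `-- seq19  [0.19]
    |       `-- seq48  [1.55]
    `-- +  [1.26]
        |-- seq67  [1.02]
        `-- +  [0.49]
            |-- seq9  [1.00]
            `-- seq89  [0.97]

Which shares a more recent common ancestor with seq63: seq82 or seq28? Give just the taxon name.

seq28

The MRCA of seq63 and seq28 subtends (((seq66,seq18),(seq6,seq28)),((((seq16,seq13),(seq76,(seq2,seq63))),(seq38,seq34)),seq19)) (12 taxa).
The MRCA of seq63 and seq82 subtends (seq82,((((seq66,seq18),(seq6,seq28)),((((seq16,seq13),(seq76,(seq2,seq63))),(seq38,seq34)),seq19)),seq48)) (14 taxa).
The first is nested inside the second, so seq63 shares a more recent common ancestor with seq28.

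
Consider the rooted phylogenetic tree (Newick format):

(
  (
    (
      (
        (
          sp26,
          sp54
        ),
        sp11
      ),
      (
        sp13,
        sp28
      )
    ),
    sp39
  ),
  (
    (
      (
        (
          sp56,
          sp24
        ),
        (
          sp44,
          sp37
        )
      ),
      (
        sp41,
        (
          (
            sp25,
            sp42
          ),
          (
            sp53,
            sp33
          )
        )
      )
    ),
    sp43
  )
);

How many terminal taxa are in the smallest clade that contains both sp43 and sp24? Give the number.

10

The MRCA of sp43 and sp24 is the node subtending ((((sp56,sp24),(sp44,sp37)),(sp41,((sp25,sp42),(sp53,sp33)))),sp43).
That clade contains 10 terminal taxa: sp24, sp25, sp33, sp37, sp41, sp42, sp43, sp44, sp53, sp56.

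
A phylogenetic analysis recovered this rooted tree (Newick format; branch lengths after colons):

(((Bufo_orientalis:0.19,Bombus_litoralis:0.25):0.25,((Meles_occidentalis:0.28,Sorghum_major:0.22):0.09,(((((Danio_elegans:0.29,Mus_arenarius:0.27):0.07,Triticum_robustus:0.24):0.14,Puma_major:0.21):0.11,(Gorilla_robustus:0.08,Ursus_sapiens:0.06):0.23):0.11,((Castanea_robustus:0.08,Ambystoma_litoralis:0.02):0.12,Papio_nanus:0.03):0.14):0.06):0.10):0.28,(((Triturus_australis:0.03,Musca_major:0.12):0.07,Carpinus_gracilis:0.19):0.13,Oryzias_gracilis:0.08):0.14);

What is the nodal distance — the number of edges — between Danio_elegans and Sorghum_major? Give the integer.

The MRCA of Danio_elegans and Sorghum_major is the node subtending ((Meles_occidentalis,Sorghum_major),(((((Danio_elegans,Mus_arenarius),Triticum_robustus),Puma_major),(Gorilla_robustus,Ursus_sapiens)),((Castanea_robustus,Ambystoma_litoralis),Papio_nanus))).
From Danio_elegans up to that node: 6 branches. From Sorghum_major up to the same node: 2 branches. Total: 6 + 2 = 8.

8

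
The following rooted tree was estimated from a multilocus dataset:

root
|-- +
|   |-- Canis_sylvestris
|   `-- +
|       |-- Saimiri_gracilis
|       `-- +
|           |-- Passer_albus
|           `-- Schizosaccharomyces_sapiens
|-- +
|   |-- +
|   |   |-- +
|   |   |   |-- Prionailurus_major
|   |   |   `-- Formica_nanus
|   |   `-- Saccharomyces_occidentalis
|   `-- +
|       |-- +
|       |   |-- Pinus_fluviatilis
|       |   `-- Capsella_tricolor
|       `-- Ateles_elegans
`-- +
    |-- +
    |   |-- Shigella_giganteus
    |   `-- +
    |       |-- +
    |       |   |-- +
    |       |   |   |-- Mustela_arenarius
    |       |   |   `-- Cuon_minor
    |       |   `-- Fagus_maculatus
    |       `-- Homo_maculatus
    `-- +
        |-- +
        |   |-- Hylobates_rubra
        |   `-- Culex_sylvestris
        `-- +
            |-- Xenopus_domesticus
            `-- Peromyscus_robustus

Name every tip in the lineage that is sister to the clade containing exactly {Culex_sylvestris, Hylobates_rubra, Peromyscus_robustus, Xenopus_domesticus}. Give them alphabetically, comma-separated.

Cuon_minor, Fagus_maculatus, Homo_maculatus, Mustela_arenarius, Shigella_giganteus

The clade containing exactly {Culex_sylvestris, Hylobates_rubra, Peromyscus_robustus, Xenopus_domesticus} attaches to the tree at the node subtending ((Shigella_giganteus,(((Mustela_arenarius,Cuon_minor),Fagus_maculatus),Homo_maculatus)),((Hylobates_rubra,Culex_sylvestris),(Xenopus_domesticus,Peromyscus_robustus))).
The other lineage descending from that same node — the sister group — is (Shigella_giganteus,(((Mustela_arenarius,Cuon_minor),Fagus_maculatus),Homo_maculatus)); its 5 tips in alphabetical order are the answer.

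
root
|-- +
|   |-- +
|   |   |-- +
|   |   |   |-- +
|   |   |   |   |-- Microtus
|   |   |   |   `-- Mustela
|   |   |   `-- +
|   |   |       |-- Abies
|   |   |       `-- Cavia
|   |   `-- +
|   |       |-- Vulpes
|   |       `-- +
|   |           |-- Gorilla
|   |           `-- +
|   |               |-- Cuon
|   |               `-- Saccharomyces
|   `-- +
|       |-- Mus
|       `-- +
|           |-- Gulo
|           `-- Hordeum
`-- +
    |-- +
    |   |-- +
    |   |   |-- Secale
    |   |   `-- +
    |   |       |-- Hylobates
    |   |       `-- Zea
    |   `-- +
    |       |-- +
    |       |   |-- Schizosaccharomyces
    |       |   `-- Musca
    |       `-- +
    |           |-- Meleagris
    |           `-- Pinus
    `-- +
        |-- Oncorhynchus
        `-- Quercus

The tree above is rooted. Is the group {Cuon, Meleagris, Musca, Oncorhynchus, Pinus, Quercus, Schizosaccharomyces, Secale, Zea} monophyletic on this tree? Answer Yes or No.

No

The MRCA of the listed taxa is the root, so the smallest clade containing them is the whole tree.
That clade also contains Abies, Cavia, Gorilla, Gulo, Hordeum, Hylobates, Microtus, Mus, Mustela, Saccharomyces, Vulpes, which are not in the proposed group, so the group is not monophyletic.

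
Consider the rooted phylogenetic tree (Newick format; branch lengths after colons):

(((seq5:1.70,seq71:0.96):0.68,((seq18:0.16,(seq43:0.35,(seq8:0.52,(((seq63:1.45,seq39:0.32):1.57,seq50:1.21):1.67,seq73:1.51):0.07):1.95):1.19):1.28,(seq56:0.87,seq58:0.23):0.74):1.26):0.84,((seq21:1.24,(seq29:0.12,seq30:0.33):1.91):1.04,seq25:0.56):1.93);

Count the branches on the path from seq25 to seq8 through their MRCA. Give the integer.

The MRCA of seq25 and seq8 is the root of the tree.
From seq25 up to that node: 2 branches. From seq8 up to the same node: 6 branches. Total: 2 + 6 = 8.

8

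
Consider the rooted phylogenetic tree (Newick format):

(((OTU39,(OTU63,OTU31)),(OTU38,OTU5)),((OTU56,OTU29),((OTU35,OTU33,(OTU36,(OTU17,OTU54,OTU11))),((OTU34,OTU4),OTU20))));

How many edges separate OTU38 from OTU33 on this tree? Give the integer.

7

The MRCA of OTU38 and OTU33 is the root of the tree.
From OTU38 up to that node: 3 branches. From OTU33 up to the same node: 4 branches. Total: 3 + 4 = 7.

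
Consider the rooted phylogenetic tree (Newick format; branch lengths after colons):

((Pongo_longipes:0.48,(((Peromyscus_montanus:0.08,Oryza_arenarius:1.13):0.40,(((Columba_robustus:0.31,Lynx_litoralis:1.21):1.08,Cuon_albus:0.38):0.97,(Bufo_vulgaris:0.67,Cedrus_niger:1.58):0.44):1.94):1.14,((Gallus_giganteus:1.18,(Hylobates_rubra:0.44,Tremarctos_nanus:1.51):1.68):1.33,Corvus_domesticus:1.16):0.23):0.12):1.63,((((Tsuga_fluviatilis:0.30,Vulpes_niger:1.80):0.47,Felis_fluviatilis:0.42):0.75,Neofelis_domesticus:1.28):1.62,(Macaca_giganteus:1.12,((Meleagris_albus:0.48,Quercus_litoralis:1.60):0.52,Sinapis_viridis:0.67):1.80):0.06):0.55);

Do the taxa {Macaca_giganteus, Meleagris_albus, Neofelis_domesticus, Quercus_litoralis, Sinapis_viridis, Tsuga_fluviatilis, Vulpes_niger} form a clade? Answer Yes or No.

The MRCA of the listed taxa subtends ((((Tsuga_fluviatilis,Vulpes_niger),Felis_fluviatilis),Neofelis_domesticus),(Macaca_giganteus,((Meleagris_albus,Quercus_litoralis),Sinapis_viridis))).
That clade also contains Felis_fluviatilis, which is not in the proposed group, so the group is not monophyletic.

No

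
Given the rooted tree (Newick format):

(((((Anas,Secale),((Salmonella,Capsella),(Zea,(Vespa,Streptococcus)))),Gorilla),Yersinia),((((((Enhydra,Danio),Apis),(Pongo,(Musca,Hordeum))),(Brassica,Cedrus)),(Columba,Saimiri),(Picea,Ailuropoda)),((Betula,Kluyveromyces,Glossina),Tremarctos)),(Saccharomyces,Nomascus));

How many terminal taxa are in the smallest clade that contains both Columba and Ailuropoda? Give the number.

12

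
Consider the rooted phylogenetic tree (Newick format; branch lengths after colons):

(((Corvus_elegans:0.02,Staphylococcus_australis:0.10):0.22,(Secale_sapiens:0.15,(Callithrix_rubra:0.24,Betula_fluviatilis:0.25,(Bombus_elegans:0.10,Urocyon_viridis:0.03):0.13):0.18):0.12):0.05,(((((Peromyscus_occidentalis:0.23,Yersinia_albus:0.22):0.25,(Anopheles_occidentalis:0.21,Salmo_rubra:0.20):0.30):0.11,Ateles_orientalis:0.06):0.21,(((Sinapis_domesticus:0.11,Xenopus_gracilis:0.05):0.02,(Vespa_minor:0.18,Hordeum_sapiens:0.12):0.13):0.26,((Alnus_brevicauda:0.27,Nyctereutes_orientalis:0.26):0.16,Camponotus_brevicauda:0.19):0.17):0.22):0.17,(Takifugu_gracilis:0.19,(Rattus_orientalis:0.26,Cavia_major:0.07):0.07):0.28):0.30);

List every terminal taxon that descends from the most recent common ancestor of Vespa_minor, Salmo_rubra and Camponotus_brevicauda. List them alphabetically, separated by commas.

Tracing Vespa_minor: it sits inside (Vespa_minor,Hordeum_sapiens).
Tracing Salmo_rubra: it sits inside (Anopheles_occidentalis,Salmo_rubra).
Tracing Camponotus_brevicauda: it sits inside ((Alnus_brevicauda,Nyctereutes_orientalis),Camponotus_brevicauda).
The smallest clade enclosing all 3 is ((((Peromyscus_occidentalis,Yersinia_albus),(Anopheles_occidentalis,Salmo_rubra)),Ateles_orientalis),(((Sinapis_domesticus,Xenopus_gracilis),(Vespa_minor,Hordeum_sapiens)),((Alnus_brevicauda,Nyctereutes_orientalis),Camponotus_brevicauda))); the answer is its 12 terminal taxa in alphabetical order.

Alnus_brevicauda, Anopheles_occidentalis, Ateles_orientalis, Camponotus_brevicauda, Hordeum_sapiens, Nyctereutes_orientalis, Peromyscus_occidentalis, Salmo_rubra, Sinapis_domesticus, Vespa_minor, Xenopus_gracilis, Yersinia_albus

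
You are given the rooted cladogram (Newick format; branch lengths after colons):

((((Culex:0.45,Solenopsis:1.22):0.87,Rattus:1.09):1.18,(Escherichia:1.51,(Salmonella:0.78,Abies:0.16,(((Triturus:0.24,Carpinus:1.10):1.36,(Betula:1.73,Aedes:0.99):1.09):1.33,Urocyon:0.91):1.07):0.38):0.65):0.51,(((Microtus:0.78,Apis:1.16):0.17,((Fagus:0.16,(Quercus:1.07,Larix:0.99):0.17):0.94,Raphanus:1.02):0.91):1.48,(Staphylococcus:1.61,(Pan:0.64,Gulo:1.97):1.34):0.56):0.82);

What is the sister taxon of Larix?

Quercus

Larix attaches to the tree at the node subtending (Quercus,Larix).
The other lineage descending from that same node — the sister group — is the single tip Quercus.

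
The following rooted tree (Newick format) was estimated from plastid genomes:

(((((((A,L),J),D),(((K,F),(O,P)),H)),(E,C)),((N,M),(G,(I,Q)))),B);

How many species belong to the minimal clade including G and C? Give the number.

16

The MRCA of G and C is the node subtending ((((((A,L),J),D),(((K,F),(O,P)),H)),(E,C)),((N,M),(G,(I,Q)))).
That clade contains 16 terminal taxa: A, C, D, E, F, G, H, I, J, K, L, M, N, O, P, Q.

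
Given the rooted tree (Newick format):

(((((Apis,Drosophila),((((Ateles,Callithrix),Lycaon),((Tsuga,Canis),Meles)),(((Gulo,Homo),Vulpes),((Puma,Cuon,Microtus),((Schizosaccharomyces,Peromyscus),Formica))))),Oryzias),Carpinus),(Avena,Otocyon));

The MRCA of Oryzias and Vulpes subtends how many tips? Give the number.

18

The MRCA of Oryzias and Vulpes is the node subtending (((Apis,Drosophila),((((Ateles,Callithrix),Lycaon),((Tsuga,Canis),Meles)),(((Gulo,Homo),Vulpes),((Puma,Cuon,Microtus),((Schizosaccharomyces,Peromyscus),Formica))))),Oryzias).
That clade contains 18 terminal taxa: Apis, Ateles, Callithrix, Canis, Cuon, Drosophila, Formica, Gulo, Homo, Lycaon, Meles, Microtus, Oryzias, Peromyscus, Puma, Schizosaccharomyces, Tsuga, Vulpes.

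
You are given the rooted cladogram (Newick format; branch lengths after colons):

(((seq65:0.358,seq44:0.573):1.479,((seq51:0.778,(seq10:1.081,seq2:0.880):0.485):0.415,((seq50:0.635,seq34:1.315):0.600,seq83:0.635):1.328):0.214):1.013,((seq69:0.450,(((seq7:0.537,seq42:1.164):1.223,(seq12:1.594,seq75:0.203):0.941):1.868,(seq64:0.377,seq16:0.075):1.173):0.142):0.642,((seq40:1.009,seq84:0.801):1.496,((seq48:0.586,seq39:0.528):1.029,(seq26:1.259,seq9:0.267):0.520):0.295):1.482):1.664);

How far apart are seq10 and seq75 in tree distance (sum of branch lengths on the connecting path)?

8.668

The path runs seq10 → … → MRCA → … → seq75; the MRCA is the root of the tree.
Branch lengths along that path: 1.081 + 0.485 + 0.415 + 0.214 + 1.013 + 1.664 + 0.642 + 0.142 + 1.868 + 0.941 + 0.203 = 8.668.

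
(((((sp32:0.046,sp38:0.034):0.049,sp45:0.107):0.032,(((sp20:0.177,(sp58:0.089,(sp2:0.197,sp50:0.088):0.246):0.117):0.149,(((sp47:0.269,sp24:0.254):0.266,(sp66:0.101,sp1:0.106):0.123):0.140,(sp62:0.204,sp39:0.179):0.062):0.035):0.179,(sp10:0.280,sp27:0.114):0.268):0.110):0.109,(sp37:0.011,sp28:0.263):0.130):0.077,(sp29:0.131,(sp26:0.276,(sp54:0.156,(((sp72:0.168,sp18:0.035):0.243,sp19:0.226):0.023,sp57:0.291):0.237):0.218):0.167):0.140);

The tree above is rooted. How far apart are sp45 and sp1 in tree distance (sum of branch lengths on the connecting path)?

The path runs sp45 → … → MRCA → … → sp1; the MRCA is the node subtending (((sp32,sp38),sp45),(((sp20,(sp58,(sp2,sp50))),(((sp47,sp24),(sp66,sp1)),(sp62,sp39))),(sp10,sp27))).
Branch lengths along that path: 0.107 + 0.032 + 0.110 + 0.179 + 0.035 + 0.140 + 0.123 + 0.106 = 0.832.

0.832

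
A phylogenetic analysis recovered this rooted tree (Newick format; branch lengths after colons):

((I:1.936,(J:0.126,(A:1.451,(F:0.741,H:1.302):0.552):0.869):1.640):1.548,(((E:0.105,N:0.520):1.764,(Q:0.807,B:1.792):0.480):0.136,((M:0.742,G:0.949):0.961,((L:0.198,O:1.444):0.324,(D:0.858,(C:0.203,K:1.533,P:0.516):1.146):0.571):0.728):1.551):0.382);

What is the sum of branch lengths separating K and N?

The path runs K → … → MRCA → … → N; the MRCA is the node subtending (((E,N),(Q,B)),((M,G),((L,O),(D,(C,K,P))))).
Branch lengths along that path: 1.533 + 1.146 + 0.571 + 0.728 + 1.551 + 0.136 + 1.764 + 0.520 = 7.949.

7.949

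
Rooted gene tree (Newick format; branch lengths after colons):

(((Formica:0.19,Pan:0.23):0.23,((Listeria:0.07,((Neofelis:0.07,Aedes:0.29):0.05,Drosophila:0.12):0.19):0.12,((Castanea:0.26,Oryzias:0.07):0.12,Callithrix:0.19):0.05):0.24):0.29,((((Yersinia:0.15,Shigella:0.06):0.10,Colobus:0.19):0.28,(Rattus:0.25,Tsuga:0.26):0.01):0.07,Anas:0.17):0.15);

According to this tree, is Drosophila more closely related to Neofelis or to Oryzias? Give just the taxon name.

Neofelis

The MRCA of Drosophila and Neofelis subtends ((Neofelis,Aedes),Drosophila) (3 taxa).
The MRCA of Drosophila and Oryzias subtends ((Listeria,((Neofelis,Aedes),Drosophila)),((Castanea,Oryzias),Callithrix)) (7 taxa).
The first is nested inside the second, so Drosophila shares a more recent common ancestor with Neofelis.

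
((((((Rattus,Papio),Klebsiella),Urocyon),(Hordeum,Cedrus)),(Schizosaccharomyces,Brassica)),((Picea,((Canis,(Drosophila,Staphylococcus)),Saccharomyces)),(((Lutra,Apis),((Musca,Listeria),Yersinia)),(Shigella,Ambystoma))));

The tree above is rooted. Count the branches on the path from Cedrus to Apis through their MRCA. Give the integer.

The MRCA of Cedrus and Apis is the root of the tree.
From Cedrus up to that node: 4 branches. From Apis up to the same node: 5 branches. Total: 4 + 5 = 9.

9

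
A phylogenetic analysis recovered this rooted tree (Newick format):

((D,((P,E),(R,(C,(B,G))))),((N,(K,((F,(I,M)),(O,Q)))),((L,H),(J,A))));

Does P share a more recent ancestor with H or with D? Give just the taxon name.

The MRCA of P and D subtends (D,((P,E),(R,(C,(B,G))))) (7 taxa).
The MRCA of P and H is the root, subtending the entire tree (18 taxa).
The first is nested inside the second, so P shares a more recent common ancestor with D.

D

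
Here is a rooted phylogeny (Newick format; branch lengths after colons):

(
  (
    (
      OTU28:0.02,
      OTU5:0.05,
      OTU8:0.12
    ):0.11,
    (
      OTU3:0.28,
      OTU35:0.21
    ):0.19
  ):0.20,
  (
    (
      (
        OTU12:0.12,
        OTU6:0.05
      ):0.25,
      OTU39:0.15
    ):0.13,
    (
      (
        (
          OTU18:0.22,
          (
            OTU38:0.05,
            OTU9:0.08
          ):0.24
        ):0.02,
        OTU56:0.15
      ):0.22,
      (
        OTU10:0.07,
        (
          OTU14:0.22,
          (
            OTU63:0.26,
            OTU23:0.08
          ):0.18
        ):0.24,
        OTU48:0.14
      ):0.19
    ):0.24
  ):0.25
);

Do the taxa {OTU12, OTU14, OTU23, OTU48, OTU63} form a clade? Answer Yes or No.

No

The MRCA of the listed taxa subtends (((OTU12,OTU6),OTU39),(((OTU18,(OTU38,OTU9)),OTU56),(OTU10,(OTU14,(OTU63,OTU23)),OTU48))).
That clade also contains OTU10, OTU18, OTU38, OTU39, OTU56, OTU6, OTU9, which are not in the proposed group, so the group is not monophyletic.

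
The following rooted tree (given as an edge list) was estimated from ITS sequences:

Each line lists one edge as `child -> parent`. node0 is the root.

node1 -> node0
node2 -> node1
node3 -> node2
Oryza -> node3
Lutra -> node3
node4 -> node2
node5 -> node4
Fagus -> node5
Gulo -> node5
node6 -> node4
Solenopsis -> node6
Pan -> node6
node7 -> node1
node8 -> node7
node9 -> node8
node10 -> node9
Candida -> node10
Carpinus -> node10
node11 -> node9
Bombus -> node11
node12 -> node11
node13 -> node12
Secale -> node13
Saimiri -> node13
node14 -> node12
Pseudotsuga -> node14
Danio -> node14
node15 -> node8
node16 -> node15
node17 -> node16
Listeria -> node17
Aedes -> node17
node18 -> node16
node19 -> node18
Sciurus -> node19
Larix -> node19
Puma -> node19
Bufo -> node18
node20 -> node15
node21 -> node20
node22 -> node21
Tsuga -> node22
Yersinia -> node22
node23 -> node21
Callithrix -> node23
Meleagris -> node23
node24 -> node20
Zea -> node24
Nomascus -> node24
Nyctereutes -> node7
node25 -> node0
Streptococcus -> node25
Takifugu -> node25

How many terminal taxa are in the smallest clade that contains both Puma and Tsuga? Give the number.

12

The MRCA of Puma and Tsuga is the node subtending (((Listeria,Aedes),((Sciurus,Larix,Puma),Bufo)),(((Tsuga,Yersinia),(Callithrix,Meleagris)),(Zea,Nomascus))).
That clade contains 12 terminal taxa: Aedes, Bufo, Callithrix, Larix, Listeria, Meleagris, Nomascus, Puma, Sciurus, Tsuga, Yersinia, Zea.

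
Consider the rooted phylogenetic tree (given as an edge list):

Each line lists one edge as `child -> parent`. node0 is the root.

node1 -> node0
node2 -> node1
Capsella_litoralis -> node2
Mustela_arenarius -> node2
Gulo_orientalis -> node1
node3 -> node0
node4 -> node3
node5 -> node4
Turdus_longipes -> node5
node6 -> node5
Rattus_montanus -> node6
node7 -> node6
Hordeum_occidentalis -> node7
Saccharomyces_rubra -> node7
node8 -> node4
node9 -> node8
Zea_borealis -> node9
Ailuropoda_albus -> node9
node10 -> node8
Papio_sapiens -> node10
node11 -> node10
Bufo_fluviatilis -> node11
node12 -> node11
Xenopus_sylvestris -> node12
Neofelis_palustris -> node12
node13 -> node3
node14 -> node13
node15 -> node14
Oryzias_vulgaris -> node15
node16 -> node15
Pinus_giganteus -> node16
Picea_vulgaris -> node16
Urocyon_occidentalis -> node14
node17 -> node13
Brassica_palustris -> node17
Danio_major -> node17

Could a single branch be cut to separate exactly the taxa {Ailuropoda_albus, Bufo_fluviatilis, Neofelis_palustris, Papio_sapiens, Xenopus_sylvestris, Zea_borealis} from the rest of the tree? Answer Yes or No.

The most recent common ancestor of these taxa subtends ((Zea_borealis,Ailuropoda_albus),(Papio_sapiens,(Bufo_fluviatilis,(Xenopus_sylvestris,Neofelis_palustris)))).
That clade has exactly 6 tips — every listed taxon and nothing else — so the group is monophyletic.

Yes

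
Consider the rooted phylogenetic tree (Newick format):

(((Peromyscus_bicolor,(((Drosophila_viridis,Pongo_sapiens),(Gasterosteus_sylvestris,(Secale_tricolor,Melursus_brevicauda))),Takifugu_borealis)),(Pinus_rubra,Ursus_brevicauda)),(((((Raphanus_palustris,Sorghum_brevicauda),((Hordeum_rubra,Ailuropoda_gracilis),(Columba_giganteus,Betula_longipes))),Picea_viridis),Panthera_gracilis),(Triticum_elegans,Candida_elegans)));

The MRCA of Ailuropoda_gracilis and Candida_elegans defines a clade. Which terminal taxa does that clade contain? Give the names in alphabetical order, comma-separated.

Tracing Ailuropoda_gracilis: it sits inside (Hordeum_rubra,Ailuropoda_gracilis).
Tracing Candida_elegans: it sits inside (Triticum_elegans,Candida_elegans).
The smallest clade enclosing both is (((((Raphanus_palustris,Sorghum_brevicauda),((Hordeum_rubra,Ailuropoda_gracilis),(Columba_giganteus,Betula_longipes))),Picea_viridis),Panthera_gracilis),(Triticum_elegans,Candida_elegans)); the answer is its 10 terminal taxa in alphabetical order.

Ailuropoda_gracilis, Betula_longipes, Candida_elegans, Columba_giganteus, Hordeum_rubra, Panthera_gracilis, Picea_viridis, Raphanus_palustris, Sorghum_brevicauda, Triticum_elegans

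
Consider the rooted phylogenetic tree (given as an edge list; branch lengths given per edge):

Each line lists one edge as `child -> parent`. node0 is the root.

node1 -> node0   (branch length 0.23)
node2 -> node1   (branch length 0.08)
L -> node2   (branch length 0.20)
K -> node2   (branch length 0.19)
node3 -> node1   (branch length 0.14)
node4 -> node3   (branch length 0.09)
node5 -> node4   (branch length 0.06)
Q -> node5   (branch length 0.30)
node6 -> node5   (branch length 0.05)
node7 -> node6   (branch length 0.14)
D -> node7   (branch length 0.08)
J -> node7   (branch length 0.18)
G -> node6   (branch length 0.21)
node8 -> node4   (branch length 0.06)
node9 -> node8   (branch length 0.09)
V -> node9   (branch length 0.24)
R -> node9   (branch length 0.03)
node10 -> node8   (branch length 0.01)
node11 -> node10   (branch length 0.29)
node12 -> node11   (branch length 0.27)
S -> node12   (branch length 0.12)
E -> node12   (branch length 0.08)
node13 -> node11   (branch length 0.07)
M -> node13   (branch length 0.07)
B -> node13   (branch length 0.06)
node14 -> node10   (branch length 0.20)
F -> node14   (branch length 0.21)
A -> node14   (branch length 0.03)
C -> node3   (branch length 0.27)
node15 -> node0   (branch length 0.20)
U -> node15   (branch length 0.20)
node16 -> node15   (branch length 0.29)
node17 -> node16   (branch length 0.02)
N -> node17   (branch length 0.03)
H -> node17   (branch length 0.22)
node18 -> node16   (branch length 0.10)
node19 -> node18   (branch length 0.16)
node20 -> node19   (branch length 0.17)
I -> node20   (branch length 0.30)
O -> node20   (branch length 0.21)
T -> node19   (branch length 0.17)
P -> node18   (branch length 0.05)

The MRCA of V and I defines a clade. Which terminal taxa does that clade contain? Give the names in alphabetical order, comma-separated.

A, B, C, D, E, F, G, H, I, J, K, L, M, N, O, P, Q, R, S, T, U, V

Tracing V: it sits inside (V,R).
Tracing I: it sits inside (I,O).
The smallest clade enclosing both is the whole tree (their MRCA is the root), so the answer is all 22 tips in alphabetical order.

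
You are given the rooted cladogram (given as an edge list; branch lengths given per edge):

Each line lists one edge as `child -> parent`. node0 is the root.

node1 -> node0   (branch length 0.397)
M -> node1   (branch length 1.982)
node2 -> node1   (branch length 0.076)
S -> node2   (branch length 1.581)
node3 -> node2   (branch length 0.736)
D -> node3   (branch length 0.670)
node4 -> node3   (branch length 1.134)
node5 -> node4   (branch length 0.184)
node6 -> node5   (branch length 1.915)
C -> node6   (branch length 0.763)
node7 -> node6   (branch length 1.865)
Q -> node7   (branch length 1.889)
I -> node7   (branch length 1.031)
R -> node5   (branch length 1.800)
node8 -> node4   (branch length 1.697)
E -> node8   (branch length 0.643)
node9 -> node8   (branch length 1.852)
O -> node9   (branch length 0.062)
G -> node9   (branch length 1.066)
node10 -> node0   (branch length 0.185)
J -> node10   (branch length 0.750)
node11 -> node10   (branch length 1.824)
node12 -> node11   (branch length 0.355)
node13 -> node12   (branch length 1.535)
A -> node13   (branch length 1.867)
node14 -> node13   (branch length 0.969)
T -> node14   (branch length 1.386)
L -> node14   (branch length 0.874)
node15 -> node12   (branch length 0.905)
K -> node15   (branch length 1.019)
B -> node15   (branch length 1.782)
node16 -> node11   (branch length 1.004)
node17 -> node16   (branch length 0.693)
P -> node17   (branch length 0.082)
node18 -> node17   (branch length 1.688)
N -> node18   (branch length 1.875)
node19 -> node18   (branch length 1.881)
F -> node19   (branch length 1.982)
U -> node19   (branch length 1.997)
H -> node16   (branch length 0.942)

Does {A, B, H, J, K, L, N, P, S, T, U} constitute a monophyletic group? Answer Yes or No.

No

The MRCA of the listed taxa is the root, so the smallest clade containing them is the whole tree.
That clade also contains C, D, E, F, G, I, M, O, Q, R, which are not in the proposed group, so the group is not monophyletic.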